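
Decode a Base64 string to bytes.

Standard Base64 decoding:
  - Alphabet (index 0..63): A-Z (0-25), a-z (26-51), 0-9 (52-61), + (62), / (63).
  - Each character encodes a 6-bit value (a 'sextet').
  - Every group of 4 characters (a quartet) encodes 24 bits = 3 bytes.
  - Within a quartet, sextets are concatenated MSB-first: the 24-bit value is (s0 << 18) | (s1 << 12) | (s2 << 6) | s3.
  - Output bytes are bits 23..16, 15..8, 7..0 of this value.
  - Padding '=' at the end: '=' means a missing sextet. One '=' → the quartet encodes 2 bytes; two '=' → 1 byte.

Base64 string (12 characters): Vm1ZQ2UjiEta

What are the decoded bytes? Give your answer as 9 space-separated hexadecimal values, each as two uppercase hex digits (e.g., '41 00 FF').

Answer: 56 6D 59 43 65 23 88 4B 5A

Derivation:
After char 0 ('V'=21): chars_in_quartet=1 acc=0x15 bytes_emitted=0
After char 1 ('m'=38): chars_in_quartet=2 acc=0x566 bytes_emitted=0
After char 2 ('1'=53): chars_in_quartet=3 acc=0x159B5 bytes_emitted=0
After char 3 ('Z'=25): chars_in_quartet=4 acc=0x566D59 -> emit 56 6D 59, reset; bytes_emitted=3
After char 4 ('Q'=16): chars_in_quartet=1 acc=0x10 bytes_emitted=3
After char 5 ('2'=54): chars_in_quartet=2 acc=0x436 bytes_emitted=3
After char 6 ('U'=20): chars_in_quartet=3 acc=0x10D94 bytes_emitted=3
After char 7 ('j'=35): chars_in_quartet=4 acc=0x436523 -> emit 43 65 23, reset; bytes_emitted=6
After char 8 ('i'=34): chars_in_quartet=1 acc=0x22 bytes_emitted=6
After char 9 ('E'=4): chars_in_quartet=2 acc=0x884 bytes_emitted=6
After char 10 ('t'=45): chars_in_quartet=3 acc=0x2212D bytes_emitted=6
After char 11 ('a'=26): chars_in_quartet=4 acc=0x884B5A -> emit 88 4B 5A, reset; bytes_emitted=9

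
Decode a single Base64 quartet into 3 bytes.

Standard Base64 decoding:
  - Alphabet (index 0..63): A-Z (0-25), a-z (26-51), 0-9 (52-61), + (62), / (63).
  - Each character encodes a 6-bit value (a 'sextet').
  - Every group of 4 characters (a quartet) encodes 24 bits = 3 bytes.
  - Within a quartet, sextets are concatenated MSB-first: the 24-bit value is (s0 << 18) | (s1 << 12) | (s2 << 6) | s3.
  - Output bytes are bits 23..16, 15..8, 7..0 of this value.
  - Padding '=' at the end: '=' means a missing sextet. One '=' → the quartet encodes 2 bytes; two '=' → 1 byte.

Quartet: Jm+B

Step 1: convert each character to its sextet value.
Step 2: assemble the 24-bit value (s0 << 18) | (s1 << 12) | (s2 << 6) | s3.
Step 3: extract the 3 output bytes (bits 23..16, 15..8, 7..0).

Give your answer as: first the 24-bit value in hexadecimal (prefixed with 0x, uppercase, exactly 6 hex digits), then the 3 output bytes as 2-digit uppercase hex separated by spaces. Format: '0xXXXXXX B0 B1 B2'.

Answer: 0x266F81 26 6F 81

Derivation:
Sextets: J=9, m=38, +=62, B=1
24-bit: (9<<18) | (38<<12) | (62<<6) | 1
      = 0x240000 | 0x026000 | 0x000F80 | 0x000001
      = 0x266F81
Bytes: (v>>16)&0xFF=26, (v>>8)&0xFF=6F, v&0xFF=81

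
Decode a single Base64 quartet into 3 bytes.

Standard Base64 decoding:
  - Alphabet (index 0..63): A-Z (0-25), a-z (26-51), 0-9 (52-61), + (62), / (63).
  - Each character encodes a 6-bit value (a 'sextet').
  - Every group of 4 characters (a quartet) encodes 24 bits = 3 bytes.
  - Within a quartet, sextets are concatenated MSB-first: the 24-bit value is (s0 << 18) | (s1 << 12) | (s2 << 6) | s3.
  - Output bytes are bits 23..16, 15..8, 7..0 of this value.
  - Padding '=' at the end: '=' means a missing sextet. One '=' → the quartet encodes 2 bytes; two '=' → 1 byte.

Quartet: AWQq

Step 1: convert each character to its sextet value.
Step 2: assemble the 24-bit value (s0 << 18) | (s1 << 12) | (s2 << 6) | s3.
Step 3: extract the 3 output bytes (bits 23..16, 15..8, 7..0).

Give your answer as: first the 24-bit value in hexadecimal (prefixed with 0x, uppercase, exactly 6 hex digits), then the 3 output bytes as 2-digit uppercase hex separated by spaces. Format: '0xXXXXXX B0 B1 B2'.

Sextets: A=0, W=22, Q=16, q=42
24-bit: (0<<18) | (22<<12) | (16<<6) | 42
      = 0x000000 | 0x016000 | 0x000400 | 0x00002A
      = 0x01642A
Bytes: (v>>16)&0xFF=01, (v>>8)&0xFF=64, v&0xFF=2A

Answer: 0x01642A 01 64 2A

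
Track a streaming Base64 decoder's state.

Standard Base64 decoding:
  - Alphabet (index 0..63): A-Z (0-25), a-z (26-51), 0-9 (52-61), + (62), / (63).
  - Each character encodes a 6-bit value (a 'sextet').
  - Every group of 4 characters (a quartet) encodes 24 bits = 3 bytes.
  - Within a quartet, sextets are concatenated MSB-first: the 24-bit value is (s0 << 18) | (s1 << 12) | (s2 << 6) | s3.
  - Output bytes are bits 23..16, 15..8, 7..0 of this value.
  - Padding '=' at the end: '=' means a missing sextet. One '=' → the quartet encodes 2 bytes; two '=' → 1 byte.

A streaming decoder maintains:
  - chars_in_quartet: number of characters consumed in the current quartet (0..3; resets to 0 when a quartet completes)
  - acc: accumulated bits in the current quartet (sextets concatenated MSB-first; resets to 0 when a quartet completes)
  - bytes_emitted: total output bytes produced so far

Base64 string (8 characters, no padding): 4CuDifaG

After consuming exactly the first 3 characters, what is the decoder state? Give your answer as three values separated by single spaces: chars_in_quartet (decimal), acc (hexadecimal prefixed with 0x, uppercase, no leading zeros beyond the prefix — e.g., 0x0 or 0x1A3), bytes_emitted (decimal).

Answer: 3 0x380AE 0

Derivation:
After char 0 ('4'=56): chars_in_quartet=1 acc=0x38 bytes_emitted=0
After char 1 ('C'=2): chars_in_quartet=2 acc=0xE02 bytes_emitted=0
After char 2 ('u'=46): chars_in_quartet=3 acc=0x380AE bytes_emitted=0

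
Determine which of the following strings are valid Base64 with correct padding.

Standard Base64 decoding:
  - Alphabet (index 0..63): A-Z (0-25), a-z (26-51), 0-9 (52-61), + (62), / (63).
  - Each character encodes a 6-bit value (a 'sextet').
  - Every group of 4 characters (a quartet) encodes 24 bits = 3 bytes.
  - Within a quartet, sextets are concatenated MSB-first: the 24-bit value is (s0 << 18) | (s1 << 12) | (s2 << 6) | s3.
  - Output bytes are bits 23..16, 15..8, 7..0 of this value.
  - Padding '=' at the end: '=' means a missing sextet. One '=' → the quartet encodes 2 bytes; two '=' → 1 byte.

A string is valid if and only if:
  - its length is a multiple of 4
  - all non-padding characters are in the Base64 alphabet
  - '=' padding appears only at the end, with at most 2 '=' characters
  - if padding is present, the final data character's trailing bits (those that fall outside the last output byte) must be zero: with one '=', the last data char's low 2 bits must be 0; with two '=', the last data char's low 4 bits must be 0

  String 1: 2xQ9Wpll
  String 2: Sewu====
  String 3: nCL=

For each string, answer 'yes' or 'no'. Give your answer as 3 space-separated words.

Answer: yes no no

Derivation:
String 1: '2xQ9Wpll' → valid
String 2: 'Sewu====' → invalid (4 pad chars (max 2))
String 3: 'nCL=' → invalid (bad trailing bits)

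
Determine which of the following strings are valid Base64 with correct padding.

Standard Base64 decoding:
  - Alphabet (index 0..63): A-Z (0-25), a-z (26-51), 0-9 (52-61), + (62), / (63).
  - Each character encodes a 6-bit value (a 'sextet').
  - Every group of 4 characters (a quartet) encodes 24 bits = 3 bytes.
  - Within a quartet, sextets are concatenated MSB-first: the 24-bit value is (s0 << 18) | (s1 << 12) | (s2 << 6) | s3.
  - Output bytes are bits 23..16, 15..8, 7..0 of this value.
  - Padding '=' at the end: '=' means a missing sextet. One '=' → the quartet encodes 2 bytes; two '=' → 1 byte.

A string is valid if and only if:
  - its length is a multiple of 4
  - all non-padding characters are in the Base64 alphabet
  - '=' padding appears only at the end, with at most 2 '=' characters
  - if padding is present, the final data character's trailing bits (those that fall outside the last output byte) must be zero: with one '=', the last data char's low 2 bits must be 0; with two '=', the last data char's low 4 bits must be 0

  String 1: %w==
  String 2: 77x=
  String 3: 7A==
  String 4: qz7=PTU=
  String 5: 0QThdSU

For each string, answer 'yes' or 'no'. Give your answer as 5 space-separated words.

String 1: '%w==' → invalid (bad char(s): ['%'])
String 2: '77x=' → invalid (bad trailing bits)
String 3: '7A==' → valid
String 4: 'qz7=PTU=' → invalid (bad char(s): ['=']; '=' in middle)
String 5: '0QThdSU' → invalid (len=7 not mult of 4)

Answer: no no yes no no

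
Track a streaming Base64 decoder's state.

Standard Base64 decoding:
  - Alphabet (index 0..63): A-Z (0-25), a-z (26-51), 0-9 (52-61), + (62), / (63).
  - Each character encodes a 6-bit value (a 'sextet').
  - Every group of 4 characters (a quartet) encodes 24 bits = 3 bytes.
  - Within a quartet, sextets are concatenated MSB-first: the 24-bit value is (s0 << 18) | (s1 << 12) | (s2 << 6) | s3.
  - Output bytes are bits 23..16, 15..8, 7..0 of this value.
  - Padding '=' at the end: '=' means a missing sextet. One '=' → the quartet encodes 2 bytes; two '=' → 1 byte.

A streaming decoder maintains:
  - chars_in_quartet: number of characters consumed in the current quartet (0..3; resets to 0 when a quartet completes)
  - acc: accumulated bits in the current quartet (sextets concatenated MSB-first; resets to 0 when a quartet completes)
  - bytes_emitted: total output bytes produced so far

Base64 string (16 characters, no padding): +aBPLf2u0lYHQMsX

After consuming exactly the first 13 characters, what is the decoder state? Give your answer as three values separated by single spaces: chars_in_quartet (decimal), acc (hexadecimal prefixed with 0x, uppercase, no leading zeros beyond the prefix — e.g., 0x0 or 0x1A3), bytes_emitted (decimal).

After char 0 ('+'=62): chars_in_quartet=1 acc=0x3E bytes_emitted=0
After char 1 ('a'=26): chars_in_quartet=2 acc=0xF9A bytes_emitted=0
After char 2 ('B'=1): chars_in_quartet=3 acc=0x3E681 bytes_emitted=0
After char 3 ('P'=15): chars_in_quartet=4 acc=0xF9A04F -> emit F9 A0 4F, reset; bytes_emitted=3
After char 4 ('L'=11): chars_in_quartet=1 acc=0xB bytes_emitted=3
After char 5 ('f'=31): chars_in_quartet=2 acc=0x2DF bytes_emitted=3
After char 6 ('2'=54): chars_in_quartet=3 acc=0xB7F6 bytes_emitted=3
After char 7 ('u'=46): chars_in_quartet=4 acc=0x2DFDAE -> emit 2D FD AE, reset; bytes_emitted=6
After char 8 ('0'=52): chars_in_quartet=1 acc=0x34 bytes_emitted=6
After char 9 ('l'=37): chars_in_quartet=2 acc=0xD25 bytes_emitted=6
After char 10 ('Y'=24): chars_in_quartet=3 acc=0x34958 bytes_emitted=6
After char 11 ('H'=7): chars_in_quartet=4 acc=0xD25607 -> emit D2 56 07, reset; bytes_emitted=9
After char 12 ('Q'=16): chars_in_quartet=1 acc=0x10 bytes_emitted=9

Answer: 1 0x10 9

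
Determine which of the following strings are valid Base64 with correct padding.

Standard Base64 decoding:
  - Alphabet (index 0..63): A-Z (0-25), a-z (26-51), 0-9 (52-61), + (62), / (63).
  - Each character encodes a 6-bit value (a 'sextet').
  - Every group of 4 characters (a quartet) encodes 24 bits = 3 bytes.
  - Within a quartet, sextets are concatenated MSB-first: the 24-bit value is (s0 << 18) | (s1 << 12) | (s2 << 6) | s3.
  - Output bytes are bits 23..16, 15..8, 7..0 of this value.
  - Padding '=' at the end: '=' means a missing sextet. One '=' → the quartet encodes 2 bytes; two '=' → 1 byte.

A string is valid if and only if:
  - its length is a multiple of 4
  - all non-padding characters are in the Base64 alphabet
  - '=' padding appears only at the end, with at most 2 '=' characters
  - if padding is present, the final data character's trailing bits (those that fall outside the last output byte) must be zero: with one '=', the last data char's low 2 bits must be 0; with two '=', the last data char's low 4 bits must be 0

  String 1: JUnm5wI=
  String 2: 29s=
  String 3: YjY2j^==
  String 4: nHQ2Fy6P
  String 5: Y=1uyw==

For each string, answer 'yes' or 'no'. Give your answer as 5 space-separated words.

String 1: 'JUnm5wI=' → valid
String 2: '29s=' → valid
String 3: 'YjY2j^==' → invalid (bad char(s): ['^'])
String 4: 'nHQ2Fy6P' → valid
String 5: 'Y=1uyw==' → invalid (bad char(s): ['=']; '=' in middle)

Answer: yes yes no yes no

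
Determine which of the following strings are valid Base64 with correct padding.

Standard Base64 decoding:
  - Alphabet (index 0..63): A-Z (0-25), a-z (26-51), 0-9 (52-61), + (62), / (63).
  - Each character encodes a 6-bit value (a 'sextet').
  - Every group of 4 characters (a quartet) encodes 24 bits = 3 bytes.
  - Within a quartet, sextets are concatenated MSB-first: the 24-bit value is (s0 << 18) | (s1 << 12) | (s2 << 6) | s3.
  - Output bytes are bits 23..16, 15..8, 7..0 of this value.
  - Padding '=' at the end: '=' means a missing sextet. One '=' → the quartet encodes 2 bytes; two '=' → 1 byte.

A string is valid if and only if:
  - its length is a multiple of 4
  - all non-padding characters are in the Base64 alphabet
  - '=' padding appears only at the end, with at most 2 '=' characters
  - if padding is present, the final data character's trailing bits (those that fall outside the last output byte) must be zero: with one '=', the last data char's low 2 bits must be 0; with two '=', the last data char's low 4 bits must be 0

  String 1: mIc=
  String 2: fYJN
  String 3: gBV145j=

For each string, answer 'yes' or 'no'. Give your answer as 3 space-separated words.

String 1: 'mIc=' → valid
String 2: 'fYJN' → valid
String 3: 'gBV145j=' → invalid (bad trailing bits)

Answer: yes yes no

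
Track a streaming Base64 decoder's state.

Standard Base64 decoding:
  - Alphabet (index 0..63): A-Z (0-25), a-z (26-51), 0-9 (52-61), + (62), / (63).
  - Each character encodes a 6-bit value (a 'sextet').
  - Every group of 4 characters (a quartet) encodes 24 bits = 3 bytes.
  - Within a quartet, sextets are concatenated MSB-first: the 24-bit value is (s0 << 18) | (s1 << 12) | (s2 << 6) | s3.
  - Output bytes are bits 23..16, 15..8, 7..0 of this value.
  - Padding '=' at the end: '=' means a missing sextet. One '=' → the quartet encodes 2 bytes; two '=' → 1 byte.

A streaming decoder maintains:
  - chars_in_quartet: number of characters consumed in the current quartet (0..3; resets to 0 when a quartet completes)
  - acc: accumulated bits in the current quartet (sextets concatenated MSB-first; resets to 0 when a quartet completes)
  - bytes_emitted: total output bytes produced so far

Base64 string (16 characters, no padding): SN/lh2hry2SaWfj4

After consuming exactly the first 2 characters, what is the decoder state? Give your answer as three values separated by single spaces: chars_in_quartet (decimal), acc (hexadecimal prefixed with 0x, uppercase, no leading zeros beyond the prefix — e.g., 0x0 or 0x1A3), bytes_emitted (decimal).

After char 0 ('S'=18): chars_in_quartet=1 acc=0x12 bytes_emitted=0
After char 1 ('N'=13): chars_in_quartet=2 acc=0x48D bytes_emitted=0

Answer: 2 0x48D 0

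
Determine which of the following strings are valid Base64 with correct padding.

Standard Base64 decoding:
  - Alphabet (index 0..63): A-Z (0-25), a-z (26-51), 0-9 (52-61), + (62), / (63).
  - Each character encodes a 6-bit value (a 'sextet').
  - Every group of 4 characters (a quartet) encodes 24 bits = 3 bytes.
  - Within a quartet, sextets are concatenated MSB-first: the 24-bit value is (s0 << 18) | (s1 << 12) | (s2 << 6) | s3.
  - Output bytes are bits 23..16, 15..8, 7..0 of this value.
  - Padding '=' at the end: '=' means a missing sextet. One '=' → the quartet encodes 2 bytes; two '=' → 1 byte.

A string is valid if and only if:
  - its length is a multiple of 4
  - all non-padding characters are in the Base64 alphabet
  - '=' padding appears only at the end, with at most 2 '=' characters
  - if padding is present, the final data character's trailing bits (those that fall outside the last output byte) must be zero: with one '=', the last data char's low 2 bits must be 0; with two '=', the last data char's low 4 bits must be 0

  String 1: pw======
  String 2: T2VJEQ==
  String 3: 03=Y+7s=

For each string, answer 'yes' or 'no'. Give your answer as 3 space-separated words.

String 1: 'pw======' → invalid (6 pad chars (max 2))
String 2: 'T2VJEQ==' → valid
String 3: '03=Y+7s=' → invalid (bad char(s): ['=']; '=' in middle)

Answer: no yes no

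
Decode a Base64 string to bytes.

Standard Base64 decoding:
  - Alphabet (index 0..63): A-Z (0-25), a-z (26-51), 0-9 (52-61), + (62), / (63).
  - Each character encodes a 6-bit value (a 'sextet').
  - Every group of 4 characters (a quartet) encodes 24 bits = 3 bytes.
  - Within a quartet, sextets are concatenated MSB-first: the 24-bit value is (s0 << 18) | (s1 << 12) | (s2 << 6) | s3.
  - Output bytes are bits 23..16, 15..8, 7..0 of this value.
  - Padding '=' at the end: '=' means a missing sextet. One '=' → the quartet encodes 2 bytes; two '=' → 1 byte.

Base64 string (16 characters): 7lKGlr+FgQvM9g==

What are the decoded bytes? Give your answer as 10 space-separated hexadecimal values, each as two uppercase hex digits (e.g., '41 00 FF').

After char 0 ('7'=59): chars_in_quartet=1 acc=0x3B bytes_emitted=0
After char 1 ('l'=37): chars_in_quartet=2 acc=0xEE5 bytes_emitted=0
After char 2 ('K'=10): chars_in_quartet=3 acc=0x3B94A bytes_emitted=0
After char 3 ('G'=6): chars_in_quartet=4 acc=0xEE5286 -> emit EE 52 86, reset; bytes_emitted=3
After char 4 ('l'=37): chars_in_quartet=1 acc=0x25 bytes_emitted=3
After char 5 ('r'=43): chars_in_quartet=2 acc=0x96B bytes_emitted=3
After char 6 ('+'=62): chars_in_quartet=3 acc=0x25AFE bytes_emitted=3
After char 7 ('F'=5): chars_in_quartet=4 acc=0x96BF85 -> emit 96 BF 85, reset; bytes_emitted=6
After char 8 ('g'=32): chars_in_quartet=1 acc=0x20 bytes_emitted=6
After char 9 ('Q'=16): chars_in_quartet=2 acc=0x810 bytes_emitted=6
After char 10 ('v'=47): chars_in_quartet=3 acc=0x2042F bytes_emitted=6
After char 11 ('M'=12): chars_in_quartet=4 acc=0x810BCC -> emit 81 0B CC, reset; bytes_emitted=9
After char 12 ('9'=61): chars_in_quartet=1 acc=0x3D bytes_emitted=9
After char 13 ('g'=32): chars_in_quartet=2 acc=0xF60 bytes_emitted=9
Padding '==': partial quartet acc=0xF60 -> emit F6; bytes_emitted=10

Answer: EE 52 86 96 BF 85 81 0B CC F6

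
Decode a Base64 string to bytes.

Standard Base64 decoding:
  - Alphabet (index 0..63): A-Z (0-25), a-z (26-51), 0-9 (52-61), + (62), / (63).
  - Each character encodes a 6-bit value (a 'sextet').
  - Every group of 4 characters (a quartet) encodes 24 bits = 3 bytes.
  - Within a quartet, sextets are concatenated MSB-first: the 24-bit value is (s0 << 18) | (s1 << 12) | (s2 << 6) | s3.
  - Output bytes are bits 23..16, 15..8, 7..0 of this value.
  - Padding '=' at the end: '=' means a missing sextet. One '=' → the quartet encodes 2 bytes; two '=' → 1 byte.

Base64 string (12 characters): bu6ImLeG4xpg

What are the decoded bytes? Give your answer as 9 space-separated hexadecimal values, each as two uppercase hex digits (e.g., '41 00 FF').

Answer: 6E EE 88 98 B7 86 E3 1A 60

Derivation:
After char 0 ('b'=27): chars_in_quartet=1 acc=0x1B bytes_emitted=0
After char 1 ('u'=46): chars_in_quartet=2 acc=0x6EE bytes_emitted=0
After char 2 ('6'=58): chars_in_quartet=3 acc=0x1BBBA bytes_emitted=0
After char 3 ('I'=8): chars_in_quartet=4 acc=0x6EEE88 -> emit 6E EE 88, reset; bytes_emitted=3
After char 4 ('m'=38): chars_in_quartet=1 acc=0x26 bytes_emitted=3
After char 5 ('L'=11): chars_in_quartet=2 acc=0x98B bytes_emitted=3
After char 6 ('e'=30): chars_in_quartet=3 acc=0x262DE bytes_emitted=3
After char 7 ('G'=6): chars_in_quartet=4 acc=0x98B786 -> emit 98 B7 86, reset; bytes_emitted=6
After char 8 ('4'=56): chars_in_quartet=1 acc=0x38 bytes_emitted=6
After char 9 ('x'=49): chars_in_quartet=2 acc=0xE31 bytes_emitted=6
After char 10 ('p'=41): chars_in_quartet=3 acc=0x38C69 bytes_emitted=6
After char 11 ('g'=32): chars_in_quartet=4 acc=0xE31A60 -> emit E3 1A 60, reset; bytes_emitted=9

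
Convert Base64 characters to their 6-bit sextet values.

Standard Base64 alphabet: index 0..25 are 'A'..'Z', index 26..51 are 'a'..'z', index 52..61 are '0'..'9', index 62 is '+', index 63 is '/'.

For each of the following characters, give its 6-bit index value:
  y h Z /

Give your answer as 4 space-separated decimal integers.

Answer: 50 33 25 63

Derivation:
'y': a..z range, 26 + ord('y') − ord('a') = 50
'h': a..z range, 26 + ord('h') − ord('a') = 33
'Z': A..Z range, ord('Z') − ord('A') = 25
'/': index 63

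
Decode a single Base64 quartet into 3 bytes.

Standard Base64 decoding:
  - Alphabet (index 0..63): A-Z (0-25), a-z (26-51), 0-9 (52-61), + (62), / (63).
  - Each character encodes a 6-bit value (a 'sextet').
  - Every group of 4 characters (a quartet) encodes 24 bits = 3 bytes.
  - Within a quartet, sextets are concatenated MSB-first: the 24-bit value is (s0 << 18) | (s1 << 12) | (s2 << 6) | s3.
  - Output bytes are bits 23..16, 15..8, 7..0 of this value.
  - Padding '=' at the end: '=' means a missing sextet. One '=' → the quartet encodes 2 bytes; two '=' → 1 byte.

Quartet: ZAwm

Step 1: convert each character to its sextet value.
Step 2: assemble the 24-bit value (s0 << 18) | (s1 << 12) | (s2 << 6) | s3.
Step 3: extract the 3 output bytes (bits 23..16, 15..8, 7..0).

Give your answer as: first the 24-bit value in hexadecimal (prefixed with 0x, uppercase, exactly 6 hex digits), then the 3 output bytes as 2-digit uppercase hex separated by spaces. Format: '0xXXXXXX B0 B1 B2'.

Sextets: Z=25, A=0, w=48, m=38
24-bit: (25<<18) | (0<<12) | (48<<6) | 38
      = 0x640000 | 0x000000 | 0x000C00 | 0x000026
      = 0x640C26
Bytes: (v>>16)&0xFF=64, (v>>8)&0xFF=0C, v&0xFF=26

Answer: 0x640C26 64 0C 26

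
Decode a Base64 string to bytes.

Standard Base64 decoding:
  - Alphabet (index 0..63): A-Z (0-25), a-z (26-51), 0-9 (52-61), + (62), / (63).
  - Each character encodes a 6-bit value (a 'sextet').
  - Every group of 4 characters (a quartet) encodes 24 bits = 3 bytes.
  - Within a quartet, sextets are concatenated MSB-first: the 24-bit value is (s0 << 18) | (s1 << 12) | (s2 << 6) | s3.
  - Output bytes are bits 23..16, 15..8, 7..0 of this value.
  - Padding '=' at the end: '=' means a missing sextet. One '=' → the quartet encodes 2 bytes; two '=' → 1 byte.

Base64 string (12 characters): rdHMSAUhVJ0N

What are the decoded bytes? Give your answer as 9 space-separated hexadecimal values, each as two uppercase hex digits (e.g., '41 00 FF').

After char 0 ('r'=43): chars_in_quartet=1 acc=0x2B bytes_emitted=0
After char 1 ('d'=29): chars_in_quartet=2 acc=0xADD bytes_emitted=0
After char 2 ('H'=7): chars_in_quartet=3 acc=0x2B747 bytes_emitted=0
After char 3 ('M'=12): chars_in_quartet=4 acc=0xADD1CC -> emit AD D1 CC, reset; bytes_emitted=3
After char 4 ('S'=18): chars_in_quartet=1 acc=0x12 bytes_emitted=3
After char 5 ('A'=0): chars_in_quartet=2 acc=0x480 bytes_emitted=3
After char 6 ('U'=20): chars_in_quartet=3 acc=0x12014 bytes_emitted=3
After char 7 ('h'=33): chars_in_quartet=4 acc=0x480521 -> emit 48 05 21, reset; bytes_emitted=6
After char 8 ('V'=21): chars_in_quartet=1 acc=0x15 bytes_emitted=6
After char 9 ('J'=9): chars_in_quartet=2 acc=0x549 bytes_emitted=6
After char 10 ('0'=52): chars_in_quartet=3 acc=0x15274 bytes_emitted=6
After char 11 ('N'=13): chars_in_quartet=4 acc=0x549D0D -> emit 54 9D 0D, reset; bytes_emitted=9

Answer: AD D1 CC 48 05 21 54 9D 0D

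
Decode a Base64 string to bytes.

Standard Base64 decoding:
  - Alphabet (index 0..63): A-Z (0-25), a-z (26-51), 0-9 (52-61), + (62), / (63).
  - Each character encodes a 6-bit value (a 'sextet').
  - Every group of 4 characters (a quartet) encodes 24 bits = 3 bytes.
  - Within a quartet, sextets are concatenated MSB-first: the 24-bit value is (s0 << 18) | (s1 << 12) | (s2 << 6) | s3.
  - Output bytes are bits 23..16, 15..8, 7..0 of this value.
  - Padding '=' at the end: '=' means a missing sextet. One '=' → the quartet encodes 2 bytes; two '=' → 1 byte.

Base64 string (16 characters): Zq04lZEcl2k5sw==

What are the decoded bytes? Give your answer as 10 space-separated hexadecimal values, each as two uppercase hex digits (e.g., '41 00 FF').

Answer: 66 AD 38 95 91 1C 97 69 39 B3

Derivation:
After char 0 ('Z'=25): chars_in_quartet=1 acc=0x19 bytes_emitted=0
After char 1 ('q'=42): chars_in_quartet=2 acc=0x66A bytes_emitted=0
After char 2 ('0'=52): chars_in_quartet=3 acc=0x19AB4 bytes_emitted=0
After char 3 ('4'=56): chars_in_quartet=4 acc=0x66AD38 -> emit 66 AD 38, reset; bytes_emitted=3
After char 4 ('l'=37): chars_in_quartet=1 acc=0x25 bytes_emitted=3
After char 5 ('Z'=25): chars_in_quartet=2 acc=0x959 bytes_emitted=3
After char 6 ('E'=4): chars_in_quartet=3 acc=0x25644 bytes_emitted=3
After char 7 ('c'=28): chars_in_quartet=4 acc=0x95911C -> emit 95 91 1C, reset; bytes_emitted=6
After char 8 ('l'=37): chars_in_quartet=1 acc=0x25 bytes_emitted=6
After char 9 ('2'=54): chars_in_quartet=2 acc=0x976 bytes_emitted=6
After char 10 ('k'=36): chars_in_quartet=3 acc=0x25DA4 bytes_emitted=6
After char 11 ('5'=57): chars_in_quartet=4 acc=0x976939 -> emit 97 69 39, reset; bytes_emitted=9
After char 12 ('s'=44): chars_in_quartet=1 acc=0x2C bytes_emitted=9
After char 13 ('w'=48): chars_in_quartet=2 acc=0xB30 bytes_emitted=9
Padding '==': partial quartet acc=0xB30 -> emit B3; bytes_emitted=10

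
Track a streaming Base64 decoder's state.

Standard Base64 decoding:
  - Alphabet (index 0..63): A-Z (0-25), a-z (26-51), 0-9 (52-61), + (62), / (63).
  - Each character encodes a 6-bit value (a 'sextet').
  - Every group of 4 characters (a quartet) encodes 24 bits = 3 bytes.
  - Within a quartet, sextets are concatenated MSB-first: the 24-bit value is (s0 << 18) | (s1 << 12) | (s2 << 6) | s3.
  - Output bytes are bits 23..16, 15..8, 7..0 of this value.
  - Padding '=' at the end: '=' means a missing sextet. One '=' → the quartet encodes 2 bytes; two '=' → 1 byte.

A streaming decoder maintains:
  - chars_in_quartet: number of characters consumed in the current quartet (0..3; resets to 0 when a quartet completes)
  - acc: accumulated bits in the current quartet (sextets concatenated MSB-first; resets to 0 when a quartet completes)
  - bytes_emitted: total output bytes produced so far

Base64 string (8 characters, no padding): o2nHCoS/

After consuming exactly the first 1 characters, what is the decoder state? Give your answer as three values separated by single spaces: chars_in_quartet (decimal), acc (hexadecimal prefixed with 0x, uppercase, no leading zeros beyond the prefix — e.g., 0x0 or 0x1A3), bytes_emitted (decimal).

Answer: 1 0x28 0

Derivation:
After char 0 ('o'=40): chars_in_quartet=1 acc=0x28 bytes_emitted=0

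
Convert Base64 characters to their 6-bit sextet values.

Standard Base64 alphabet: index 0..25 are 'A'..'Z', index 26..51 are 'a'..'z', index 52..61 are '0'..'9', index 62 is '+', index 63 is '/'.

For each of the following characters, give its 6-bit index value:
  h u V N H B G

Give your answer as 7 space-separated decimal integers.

Answer: 33 46 21 13 7 1 6

Derivation:
'h': a..z range, 26 + ord('h') − ord('a') = 33
'u': a..z range, 26 + ord('u') − ord('a') = 46
'V': A..Z range, ord('V') − ord('A') = 21
'N': A..Z range, ord('N') − ord('A') = 13
'H': A..Z range, ord('H') − ord('A') = 7
'B': A..Z range, ord('B') − ord('A') = 1
'G': A..Z range, ord('G') − ord('A') = 6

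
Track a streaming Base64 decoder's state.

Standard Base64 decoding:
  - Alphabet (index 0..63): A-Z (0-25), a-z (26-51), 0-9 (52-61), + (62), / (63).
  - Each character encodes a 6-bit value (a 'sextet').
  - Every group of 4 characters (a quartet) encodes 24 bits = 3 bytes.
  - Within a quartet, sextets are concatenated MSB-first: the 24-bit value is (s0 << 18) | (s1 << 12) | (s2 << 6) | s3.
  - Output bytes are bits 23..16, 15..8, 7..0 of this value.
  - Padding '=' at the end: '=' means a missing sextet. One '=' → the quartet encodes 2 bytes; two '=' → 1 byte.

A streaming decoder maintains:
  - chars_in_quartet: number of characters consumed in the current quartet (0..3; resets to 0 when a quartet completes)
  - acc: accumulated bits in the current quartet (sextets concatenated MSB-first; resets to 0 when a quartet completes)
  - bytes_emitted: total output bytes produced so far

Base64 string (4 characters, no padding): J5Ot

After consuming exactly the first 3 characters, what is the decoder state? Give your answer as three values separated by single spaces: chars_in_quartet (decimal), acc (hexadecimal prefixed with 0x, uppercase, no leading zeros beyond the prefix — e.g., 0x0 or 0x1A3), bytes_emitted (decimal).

Answer: 3 0x9E4E 0

Derivation:
After char 0 ('J'=9): chars_in_quartet=1 acc=0x9 bytes_emitted=0
After char 1 ('5'=57): chars_in_quartet=2 acc=0x279 bytes_emitted=0
After char 2 ('O'=14): chars_in_quartet=3 acc=0x9E4E bytes_emitted=0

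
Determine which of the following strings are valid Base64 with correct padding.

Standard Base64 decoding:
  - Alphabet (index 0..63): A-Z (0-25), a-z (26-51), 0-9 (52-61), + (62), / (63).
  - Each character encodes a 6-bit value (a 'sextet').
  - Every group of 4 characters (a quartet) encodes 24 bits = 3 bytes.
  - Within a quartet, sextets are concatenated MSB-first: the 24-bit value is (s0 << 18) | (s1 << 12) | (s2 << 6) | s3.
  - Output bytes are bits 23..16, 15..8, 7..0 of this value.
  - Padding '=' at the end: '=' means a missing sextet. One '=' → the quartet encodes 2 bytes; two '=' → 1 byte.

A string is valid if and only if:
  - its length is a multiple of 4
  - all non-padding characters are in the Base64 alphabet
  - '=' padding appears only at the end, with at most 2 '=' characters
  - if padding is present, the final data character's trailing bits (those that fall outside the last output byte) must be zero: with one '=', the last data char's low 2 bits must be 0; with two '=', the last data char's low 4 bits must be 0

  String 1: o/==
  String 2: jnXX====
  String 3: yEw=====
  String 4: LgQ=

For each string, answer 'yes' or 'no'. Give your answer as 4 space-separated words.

String 1: 'o/==' → invalid (bad trailing bits)
String 2: 'jnXX====' → invalid (4 pad chars (max 2))
String 3: 'yEw=====' → invalid (5 pad chars (max 2))
String 4: 'LgQ=' → valid

Answer: no no no yes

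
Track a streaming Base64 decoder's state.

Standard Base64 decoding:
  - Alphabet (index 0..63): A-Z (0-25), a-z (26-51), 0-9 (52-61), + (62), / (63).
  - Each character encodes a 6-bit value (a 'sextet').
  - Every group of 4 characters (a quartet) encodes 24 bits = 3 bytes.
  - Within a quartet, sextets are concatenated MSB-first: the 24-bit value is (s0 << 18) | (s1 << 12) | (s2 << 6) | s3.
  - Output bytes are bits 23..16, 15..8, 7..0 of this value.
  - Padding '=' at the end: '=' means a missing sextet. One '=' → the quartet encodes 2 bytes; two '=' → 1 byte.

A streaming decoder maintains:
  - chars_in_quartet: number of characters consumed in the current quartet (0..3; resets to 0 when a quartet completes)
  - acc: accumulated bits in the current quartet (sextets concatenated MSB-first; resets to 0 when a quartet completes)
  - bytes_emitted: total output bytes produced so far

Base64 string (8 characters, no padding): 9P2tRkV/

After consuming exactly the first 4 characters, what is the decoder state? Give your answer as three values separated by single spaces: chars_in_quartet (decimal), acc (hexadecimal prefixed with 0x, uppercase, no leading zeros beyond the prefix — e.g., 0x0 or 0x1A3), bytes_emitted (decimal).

After char 0 ('9'=61): chars_in_quartet=1 acc=0x3D bytes_emitted=0
After char 1 ('P'=15): chars_in_quartet=2 acc=0xF4F bytes_emitted=0
After char 2 ('2'=54): chars_in_quartet=3 acc=0x3D3F6 bytes_emitted=0
After char 3 ('t'=45): chars_in_quartet=4 acc=0xF4FDAD -> emit F4 FD AD, reset; bytes_emitted=3

Answer: 0 0x0 3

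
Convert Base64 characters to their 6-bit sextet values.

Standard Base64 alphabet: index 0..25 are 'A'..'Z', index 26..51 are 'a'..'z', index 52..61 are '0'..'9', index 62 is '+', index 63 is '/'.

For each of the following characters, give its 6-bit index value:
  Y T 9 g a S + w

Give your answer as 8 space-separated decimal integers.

'Y': A..Z range, ord('Y') − ord('A') = 24
'T': A..Z range, ord('T') − ord('A') = 19
'9': 0..9 range, 52 + ord('9') − ord('0') = 61
'g': a..z range, 26 + ord('g') − ord('a') = 32
'a': a..z range, 26 + ord('a') − ord('a') = 26
'S': A..Z range, ord('S') − ord('A') = 18
'+': index 62
'w': a..z range, 26 + ord('w') − ord('a') = 48

Answer: 24 19 61 32 26 18 62 48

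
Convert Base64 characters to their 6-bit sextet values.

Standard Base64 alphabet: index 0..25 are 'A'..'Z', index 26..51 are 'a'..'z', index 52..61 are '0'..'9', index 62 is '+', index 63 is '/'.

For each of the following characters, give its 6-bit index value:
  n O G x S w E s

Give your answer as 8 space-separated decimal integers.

Answer: 39 14 6 49 18 48 4 44

Derivation:
'n': a..z range, 26 + ord('n') − ord('a') = 39
'O': A..Z range, ord('O') − ord('A') = 14
'G': A..Z range, ord('G') − ord('A') = 6
'x': a..z range, 26 + ord('x') − ord('a') = 49
'S': A..Z range, ord('S') − ord('A') = 18
'w': a..z range, 26 + ord('w') − ord('a') = 48
'E': A..Z range, ord('E') − ord('A') = 4
's': a..z range, 26 + ord('s') − ord('a') = 44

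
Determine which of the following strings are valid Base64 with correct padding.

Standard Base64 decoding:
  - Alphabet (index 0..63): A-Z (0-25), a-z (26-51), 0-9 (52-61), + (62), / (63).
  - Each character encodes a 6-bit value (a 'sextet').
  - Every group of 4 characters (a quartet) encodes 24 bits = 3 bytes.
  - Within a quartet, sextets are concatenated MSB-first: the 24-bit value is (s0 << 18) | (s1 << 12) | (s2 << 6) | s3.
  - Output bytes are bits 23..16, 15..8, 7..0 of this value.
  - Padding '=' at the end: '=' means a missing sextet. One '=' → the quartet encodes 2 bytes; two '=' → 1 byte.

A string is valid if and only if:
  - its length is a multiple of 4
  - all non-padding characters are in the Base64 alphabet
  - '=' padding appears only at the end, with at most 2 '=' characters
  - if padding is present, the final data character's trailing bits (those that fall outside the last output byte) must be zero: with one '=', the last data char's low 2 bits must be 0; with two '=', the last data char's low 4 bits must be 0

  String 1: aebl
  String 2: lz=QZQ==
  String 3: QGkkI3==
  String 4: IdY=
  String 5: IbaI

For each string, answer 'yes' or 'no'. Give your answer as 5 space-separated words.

String 1: 'aebl' → valid
String 2: 'lz=QZQ==' → invalid (bad char(s): ['=']; '=' in middle)
String 3: 'QGkkI3==' → invalid (bad trailing bits)
String 4: 'IdY=' → valid
String 5: 'IbaI' → valid

Answer: yes no no yes yes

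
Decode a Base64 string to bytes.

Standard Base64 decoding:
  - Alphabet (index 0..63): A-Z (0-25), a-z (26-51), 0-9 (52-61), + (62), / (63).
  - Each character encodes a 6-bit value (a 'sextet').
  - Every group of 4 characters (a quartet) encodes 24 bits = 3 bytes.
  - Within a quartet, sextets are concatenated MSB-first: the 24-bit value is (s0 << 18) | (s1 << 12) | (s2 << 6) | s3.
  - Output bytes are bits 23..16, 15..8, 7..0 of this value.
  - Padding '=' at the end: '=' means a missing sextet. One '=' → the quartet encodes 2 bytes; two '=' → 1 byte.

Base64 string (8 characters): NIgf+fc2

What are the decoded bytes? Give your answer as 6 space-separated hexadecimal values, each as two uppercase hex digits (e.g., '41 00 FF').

Answer: 34 88 1F F9 F7 36

Derivation:
After char 0 ('N'=13): chars_in_quartet=1 acc=0xD bytes_emitted=0
After char 1 ('I'=8): chars_in_quartet=2 acc=0x348 bytes_emitted=0
After char 2 ('g'=32): chars_in_quartet=3 acc=0xD220 bytes_emitted=0
After char 3 ('f'=31): chars_in_quartet=4 acc=0x34881F -> emit 34 88 1F, reset; bytes_emitted=3
After char 4 ('+'=62): chars_in_quartet=1 acc=0x3E bytes_emitted=3
After char 5 ('f'=31): chars_in_quartet=2 acc=0xF9F bytes_emitted=3
After char 6 ('c'=28): chars_in_quartet=3 acc=0x3E7DC bytes_emitted=3
After char 7 ('2'=54): chars_in_quartet=4 acc=0xF9F736 -> emit F9 F7 36, reset; bytes_emitted=6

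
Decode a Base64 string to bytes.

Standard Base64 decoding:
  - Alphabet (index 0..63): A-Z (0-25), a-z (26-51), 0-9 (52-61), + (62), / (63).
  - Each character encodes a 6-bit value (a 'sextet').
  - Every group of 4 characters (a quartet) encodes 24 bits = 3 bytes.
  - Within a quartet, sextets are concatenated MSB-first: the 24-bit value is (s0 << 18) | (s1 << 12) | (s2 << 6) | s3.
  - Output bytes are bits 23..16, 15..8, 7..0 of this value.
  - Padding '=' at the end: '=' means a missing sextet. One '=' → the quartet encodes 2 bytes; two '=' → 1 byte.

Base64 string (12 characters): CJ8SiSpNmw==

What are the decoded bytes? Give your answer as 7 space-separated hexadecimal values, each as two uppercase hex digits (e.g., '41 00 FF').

After char 0 ('C'=2): chars_in_quartet=1 acc=0x2 bytes_emitted=0
After char 1 ('J'=9): chars_in_quartet=2 acc=0x89 bytes_emitted=0
After char 2 ('8'=60): chars_in_quartet=3 acc=0x227C bytes_emitted=0
After char 3 ('S'=18): chars_in_quartet=4 acc=0x89F12 -> emit 08 9F 12, reset; bytes_emitted=3
After char 4 ('i'=34): chars_in_quartet=1 acc=0x22 bytes_emitted=3
After char 5 ('S'=18): chars_in_quartet=2 acc=0x892 bytes_emitted=3
After char 6 ('p'=41): chars_in_quartet=3 acc=0x224A9 bytes_emitted=3
After char 7 ('N'=13): chars_in_quartet=4 acc=0x892A4D -> emit 89 2A 4D, reset; bytes_emitted=6
After char 8 ('m'=38): chars_in_quartet=1 acc=0x26 bytes_emitted=6
After char 9 ('w'=48): chars_in_quartet=2 acc=0x9B0 bytes_emitted=6
Padding '==': partial quartet acc=0x9B0 -> emit 9B; bytes_emitted=7

Answer: 08 9F 12 89 2A 4D 9B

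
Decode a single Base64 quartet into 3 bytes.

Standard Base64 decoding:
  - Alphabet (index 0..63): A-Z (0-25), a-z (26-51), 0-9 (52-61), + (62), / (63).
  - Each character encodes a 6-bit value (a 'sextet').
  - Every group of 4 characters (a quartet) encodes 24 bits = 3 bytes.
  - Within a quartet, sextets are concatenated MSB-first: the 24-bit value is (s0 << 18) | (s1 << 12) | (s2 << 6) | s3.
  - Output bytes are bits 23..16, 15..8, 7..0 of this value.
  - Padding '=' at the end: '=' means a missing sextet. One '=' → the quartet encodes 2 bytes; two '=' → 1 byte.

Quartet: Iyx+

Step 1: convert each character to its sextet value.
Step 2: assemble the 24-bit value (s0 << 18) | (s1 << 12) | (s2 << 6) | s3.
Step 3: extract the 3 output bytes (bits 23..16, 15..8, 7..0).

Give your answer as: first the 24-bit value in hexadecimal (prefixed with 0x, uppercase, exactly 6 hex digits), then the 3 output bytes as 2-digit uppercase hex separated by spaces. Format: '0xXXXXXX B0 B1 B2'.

Sextets: I=8, y=50, x=49, +=62
24-bit: (8<<18) | (50<<12) | (49<<6) | 62
      = 0x200000 | 0x032000 | 0x000C40 | 0x00003E
      = 0x232C7E
Bytes: (v>>16)&0xFF=23, (v>>8)&0xFF=2C, v&0xFF=7E

Answer: 0x232C7E 23 2C 7E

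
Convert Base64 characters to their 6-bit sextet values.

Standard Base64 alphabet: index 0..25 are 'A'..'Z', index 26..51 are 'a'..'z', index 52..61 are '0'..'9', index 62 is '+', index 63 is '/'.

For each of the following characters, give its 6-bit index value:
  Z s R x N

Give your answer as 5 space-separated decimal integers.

'Z': A..Z range, ord('Z') − ord('A') = 25
's': a..z range, 26 + ord('s') − ord('a') = 44
'R': A..Z range, ord('R') − ord('A') = 17
'x': a..z range, 26 + ord('x') − ord('a') = 49
'N': A..Z range, ord('N') − ord('A') = 13

Answer: 25 44 17 49 13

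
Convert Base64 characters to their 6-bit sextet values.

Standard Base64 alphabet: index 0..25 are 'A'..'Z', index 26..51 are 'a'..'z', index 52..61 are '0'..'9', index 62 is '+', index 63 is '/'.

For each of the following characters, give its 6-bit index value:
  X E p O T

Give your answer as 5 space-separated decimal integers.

'X': A..Z range, ord('X') − ord('A') = 23
'E': A..Z range, ord('E') − ord('A') = 4
'p': a..z range, 26 + ord('p') − ord('a') = 41
'O': A..Z range, ord('O') − ord('A') = 14
'T': A..Z range, ord('T') − ord('A') = 19

Answer: 23 4 41 14 19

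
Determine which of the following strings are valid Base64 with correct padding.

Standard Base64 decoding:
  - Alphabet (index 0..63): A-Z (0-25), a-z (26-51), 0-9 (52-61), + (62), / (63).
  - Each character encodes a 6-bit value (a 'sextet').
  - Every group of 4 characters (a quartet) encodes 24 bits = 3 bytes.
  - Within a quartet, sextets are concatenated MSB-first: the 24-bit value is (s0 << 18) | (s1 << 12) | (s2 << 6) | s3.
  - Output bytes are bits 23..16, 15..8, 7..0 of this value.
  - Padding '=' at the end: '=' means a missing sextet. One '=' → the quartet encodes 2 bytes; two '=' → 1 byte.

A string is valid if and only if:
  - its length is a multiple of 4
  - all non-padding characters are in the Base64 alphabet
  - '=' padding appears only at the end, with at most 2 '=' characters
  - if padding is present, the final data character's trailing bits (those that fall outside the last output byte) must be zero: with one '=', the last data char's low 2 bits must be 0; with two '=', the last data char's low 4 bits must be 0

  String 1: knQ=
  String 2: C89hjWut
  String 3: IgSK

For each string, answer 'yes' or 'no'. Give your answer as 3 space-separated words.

String 1: 'knQ=' → valid
String 2: 'C89hjWut' → valid
String 3: 'IgSK' → valid

Answer: yes yes yes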